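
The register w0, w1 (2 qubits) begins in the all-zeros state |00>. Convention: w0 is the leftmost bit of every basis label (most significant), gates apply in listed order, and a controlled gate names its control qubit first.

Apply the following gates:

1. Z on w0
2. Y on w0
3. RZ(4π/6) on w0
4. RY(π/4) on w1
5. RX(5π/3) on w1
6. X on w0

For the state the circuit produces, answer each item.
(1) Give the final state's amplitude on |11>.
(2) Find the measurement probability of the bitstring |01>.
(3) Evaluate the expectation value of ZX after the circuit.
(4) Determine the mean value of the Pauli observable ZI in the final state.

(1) The final state's coefficient on |11> equals 0.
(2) A full measurement returns |01> with probability 1/2 - sqrt(2)/8.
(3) The expectation value of ZX is sqrt(2)/2.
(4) The observable ZI averages to 1.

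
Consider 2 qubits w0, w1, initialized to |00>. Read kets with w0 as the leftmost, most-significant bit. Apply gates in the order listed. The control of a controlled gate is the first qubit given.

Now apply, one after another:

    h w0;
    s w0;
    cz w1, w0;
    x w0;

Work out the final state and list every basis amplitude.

The resulting statevector has amplitude sqrt(2)*I/2 on |00>, 0 on |01>, sqrt(2)/2 on |10>, 0 on |11>.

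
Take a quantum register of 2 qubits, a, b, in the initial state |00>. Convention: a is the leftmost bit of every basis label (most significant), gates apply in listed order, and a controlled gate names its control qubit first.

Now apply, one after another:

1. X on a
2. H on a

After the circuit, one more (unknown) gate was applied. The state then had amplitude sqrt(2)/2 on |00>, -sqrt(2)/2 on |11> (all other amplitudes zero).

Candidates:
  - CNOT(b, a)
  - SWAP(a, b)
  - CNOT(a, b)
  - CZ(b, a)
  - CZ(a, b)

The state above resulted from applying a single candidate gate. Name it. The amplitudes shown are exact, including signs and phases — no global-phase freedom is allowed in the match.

The unique candidate consistent with the amplitudes is CNOT(a, b).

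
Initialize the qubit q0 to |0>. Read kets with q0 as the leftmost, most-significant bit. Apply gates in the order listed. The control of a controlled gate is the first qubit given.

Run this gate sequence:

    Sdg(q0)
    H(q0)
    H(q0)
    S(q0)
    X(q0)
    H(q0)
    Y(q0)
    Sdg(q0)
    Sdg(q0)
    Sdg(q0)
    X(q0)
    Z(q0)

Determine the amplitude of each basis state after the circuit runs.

The final amplitudes are -sqrt(2)/2 on |0>, -sqrt(2)*I/2 on |1>. Key observation: gates 2-3 undo each other exactly, leaving only the rest of the circuit to track.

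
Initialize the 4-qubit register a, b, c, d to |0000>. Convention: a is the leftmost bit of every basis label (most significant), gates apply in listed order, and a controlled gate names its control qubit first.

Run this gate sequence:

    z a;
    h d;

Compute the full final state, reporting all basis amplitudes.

The final amplitudes are sqrt(2)/2 on |0000>, sqrt(2)/2 on |0001>, and 0 on every other basis state.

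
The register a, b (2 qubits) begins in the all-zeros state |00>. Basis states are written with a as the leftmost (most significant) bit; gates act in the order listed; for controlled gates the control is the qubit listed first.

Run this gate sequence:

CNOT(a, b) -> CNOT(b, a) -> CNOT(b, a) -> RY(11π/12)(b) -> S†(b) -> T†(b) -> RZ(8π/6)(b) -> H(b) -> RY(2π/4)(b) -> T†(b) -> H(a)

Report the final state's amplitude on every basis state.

The final amplitudes are (-sqrt(6*sqrt(2) + 12)/8 - sqrt(4 - 2*sqrt(2))/8)*exp(11*I*pi/12) on |00>, (-sqrt(2*sqrt(2) + 4)/8 + sqrt(12 - 6*sqrt(2))/8)*exp(I*pi/12) on |01>, (-sqrt(6*sqrt(2) + 12)/8 - sqrt(4 - 2*sqrt(2))/8)*exp(11*I*pi/12) on |10>, (-sqrt(2*sqrt(2) + 4)/8 + sqrt(12 - 6*sqrt(2))/8)*exp(I*pi/12) on |11>.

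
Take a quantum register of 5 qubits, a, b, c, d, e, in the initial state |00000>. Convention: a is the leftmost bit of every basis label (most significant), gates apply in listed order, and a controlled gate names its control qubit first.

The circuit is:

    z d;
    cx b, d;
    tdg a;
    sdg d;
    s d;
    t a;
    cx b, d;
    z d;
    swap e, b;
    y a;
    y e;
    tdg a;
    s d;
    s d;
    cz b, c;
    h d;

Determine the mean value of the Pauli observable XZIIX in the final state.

In the final state, XZIIX has expectation 0. Key observation: the block from step 1 through step 8 cancels to the identity and can be dropped.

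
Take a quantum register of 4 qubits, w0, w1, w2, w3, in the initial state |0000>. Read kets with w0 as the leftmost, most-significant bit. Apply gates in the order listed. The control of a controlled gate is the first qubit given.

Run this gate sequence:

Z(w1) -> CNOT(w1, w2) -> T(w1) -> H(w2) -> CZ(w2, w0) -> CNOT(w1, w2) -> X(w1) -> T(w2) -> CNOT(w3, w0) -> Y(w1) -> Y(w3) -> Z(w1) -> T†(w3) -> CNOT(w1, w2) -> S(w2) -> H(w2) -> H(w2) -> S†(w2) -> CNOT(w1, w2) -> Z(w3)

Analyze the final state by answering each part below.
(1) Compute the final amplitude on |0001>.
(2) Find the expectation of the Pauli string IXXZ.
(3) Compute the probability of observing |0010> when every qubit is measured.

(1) |0001> carries amplitude sqrt(2)*exp(3*I*pi/4)/2 in the final state. Key observation: steps 14-19 multiply out to the identity, so the circuit reduces to the remaining gates.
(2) The observable IXXZ averages to 0.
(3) Outcome |0010> occurs with probability 0.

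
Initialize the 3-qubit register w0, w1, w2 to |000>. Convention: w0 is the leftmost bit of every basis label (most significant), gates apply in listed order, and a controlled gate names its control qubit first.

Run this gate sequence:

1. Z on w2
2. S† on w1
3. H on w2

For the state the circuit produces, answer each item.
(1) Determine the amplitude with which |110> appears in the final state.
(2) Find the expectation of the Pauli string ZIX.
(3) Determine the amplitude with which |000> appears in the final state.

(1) The amplitude on |110> is 0.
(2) The observable ZIX averages to 1.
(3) |000> carries amplitude sqrt(2)/2 in the final state.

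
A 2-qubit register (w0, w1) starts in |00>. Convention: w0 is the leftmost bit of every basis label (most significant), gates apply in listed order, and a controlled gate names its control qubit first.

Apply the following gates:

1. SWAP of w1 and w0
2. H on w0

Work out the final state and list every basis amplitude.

The resulting statevector has amplitude sqrt(2)/2 on |00>, 0 on |01>, sqrt(2)/2 on |10>, 0 on |11>.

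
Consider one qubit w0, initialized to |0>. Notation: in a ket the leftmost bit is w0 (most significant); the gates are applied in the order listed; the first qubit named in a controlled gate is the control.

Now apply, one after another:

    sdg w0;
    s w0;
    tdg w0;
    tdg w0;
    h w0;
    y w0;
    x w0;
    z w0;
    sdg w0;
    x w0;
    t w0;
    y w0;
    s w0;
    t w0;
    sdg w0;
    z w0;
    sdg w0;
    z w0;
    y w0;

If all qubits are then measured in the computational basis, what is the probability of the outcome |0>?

The probability of measuring |0> is 1/2.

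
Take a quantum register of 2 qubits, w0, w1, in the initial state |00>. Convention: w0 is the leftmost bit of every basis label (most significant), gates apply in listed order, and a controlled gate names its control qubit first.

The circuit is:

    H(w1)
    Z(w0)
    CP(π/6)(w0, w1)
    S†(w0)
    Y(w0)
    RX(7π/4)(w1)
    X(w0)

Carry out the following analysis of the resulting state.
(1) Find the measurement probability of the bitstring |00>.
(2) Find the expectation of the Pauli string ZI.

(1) A full measurement returns |00> with probability 1/2.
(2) In the final state, ZI has expectation 1.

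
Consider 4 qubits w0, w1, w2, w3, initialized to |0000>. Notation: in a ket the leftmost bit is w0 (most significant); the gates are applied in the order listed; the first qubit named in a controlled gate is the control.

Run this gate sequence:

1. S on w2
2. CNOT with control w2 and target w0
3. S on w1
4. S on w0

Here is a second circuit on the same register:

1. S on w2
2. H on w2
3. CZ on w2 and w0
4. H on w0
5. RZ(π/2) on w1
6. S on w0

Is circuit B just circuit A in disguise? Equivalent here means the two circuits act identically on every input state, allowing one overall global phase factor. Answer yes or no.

No, they are not equivalent — no single phase factor reconciles the two unitaries.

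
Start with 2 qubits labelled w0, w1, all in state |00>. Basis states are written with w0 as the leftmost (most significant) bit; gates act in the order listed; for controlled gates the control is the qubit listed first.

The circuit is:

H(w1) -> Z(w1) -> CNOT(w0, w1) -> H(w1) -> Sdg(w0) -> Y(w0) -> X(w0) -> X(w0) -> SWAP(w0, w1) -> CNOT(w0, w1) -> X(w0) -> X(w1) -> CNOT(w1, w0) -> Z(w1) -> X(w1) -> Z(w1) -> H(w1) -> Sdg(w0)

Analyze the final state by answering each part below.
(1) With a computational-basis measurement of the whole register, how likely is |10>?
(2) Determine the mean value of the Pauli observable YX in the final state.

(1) The probability of measuring |10> is 1/2.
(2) The observable YX averages to 0.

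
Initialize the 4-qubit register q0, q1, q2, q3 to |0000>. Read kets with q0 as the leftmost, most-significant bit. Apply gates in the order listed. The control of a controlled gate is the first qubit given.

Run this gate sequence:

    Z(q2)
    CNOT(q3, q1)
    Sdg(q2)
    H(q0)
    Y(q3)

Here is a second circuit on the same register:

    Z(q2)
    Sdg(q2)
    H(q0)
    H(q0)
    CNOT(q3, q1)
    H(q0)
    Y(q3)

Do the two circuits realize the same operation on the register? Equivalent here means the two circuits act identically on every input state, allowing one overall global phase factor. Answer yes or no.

Yes: on every input state the two circuits agree up to one overall phase factor.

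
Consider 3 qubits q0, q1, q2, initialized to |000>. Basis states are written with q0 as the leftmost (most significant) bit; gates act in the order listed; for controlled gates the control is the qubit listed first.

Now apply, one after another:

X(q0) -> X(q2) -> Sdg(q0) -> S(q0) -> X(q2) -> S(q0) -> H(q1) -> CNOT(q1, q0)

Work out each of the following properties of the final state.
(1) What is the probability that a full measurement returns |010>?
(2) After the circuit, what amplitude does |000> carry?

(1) A full measurement returns |010> with probability 1/2.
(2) The amplitude on |000> is 0.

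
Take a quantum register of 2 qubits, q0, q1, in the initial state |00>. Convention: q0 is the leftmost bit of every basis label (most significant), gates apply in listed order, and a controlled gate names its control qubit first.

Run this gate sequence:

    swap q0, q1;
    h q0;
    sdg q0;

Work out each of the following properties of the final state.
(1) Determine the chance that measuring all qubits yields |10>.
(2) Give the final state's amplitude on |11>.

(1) The probability of measuring |10> is 1/2.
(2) |11> carries amplitude 0 in the final state.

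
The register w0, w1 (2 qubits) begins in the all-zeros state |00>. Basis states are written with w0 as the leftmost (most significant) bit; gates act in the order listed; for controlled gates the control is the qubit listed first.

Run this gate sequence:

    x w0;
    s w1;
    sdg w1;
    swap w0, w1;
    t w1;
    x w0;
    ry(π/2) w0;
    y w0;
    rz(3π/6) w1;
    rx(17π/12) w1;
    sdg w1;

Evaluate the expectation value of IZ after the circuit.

In the final state, IZ has expectation -sqrt(2)/4 + sqrt(6)/4. Key observation: gates 2-3 undo each other exactly, leaving only the rest of the circuit to track.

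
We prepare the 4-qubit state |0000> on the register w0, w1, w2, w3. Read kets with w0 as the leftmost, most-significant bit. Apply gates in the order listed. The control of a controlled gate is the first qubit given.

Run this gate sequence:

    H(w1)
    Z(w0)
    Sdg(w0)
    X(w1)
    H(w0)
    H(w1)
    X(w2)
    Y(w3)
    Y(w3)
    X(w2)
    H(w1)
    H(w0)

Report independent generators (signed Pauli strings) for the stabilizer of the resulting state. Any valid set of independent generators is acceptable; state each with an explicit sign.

One valid set of independent stabilizer generators is +IXII, +ZIII, +IIZI, +IIIZ (any independent generating set of the same group is equally correct). Key observation: gates 5-12 undo each other exactly, leaving only the rest of the circuit to track.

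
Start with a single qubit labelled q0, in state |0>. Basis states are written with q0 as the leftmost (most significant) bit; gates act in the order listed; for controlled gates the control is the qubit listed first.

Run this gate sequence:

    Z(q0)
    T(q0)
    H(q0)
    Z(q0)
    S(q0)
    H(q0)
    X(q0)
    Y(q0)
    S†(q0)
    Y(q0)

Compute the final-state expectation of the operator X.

The expectation value of X is 1.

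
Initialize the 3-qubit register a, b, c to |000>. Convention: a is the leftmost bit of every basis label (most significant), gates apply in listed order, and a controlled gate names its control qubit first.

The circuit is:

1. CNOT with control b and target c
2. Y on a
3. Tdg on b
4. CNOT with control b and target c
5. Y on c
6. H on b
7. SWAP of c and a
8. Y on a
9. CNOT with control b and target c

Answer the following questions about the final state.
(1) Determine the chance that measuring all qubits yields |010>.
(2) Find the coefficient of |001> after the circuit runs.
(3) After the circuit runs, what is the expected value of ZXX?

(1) The probability of measuring |010> is 1/2.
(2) The final state's coefficient on |001> equals sqrt(2)*I/2.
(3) The expectation value of ZXX is 1.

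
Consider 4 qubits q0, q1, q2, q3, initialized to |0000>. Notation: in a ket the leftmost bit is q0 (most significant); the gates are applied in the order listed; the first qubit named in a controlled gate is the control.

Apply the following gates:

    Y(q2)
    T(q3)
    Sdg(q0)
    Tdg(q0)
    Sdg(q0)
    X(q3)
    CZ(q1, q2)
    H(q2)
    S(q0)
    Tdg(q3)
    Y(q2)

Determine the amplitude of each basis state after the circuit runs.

The final amplitudes are sqrt(2)*exp(3*I*pi/4)/2 on |0001>, sqrt(2)*exp(3*I*pi/4)/2 on |0011>, and 0 on every other basis state.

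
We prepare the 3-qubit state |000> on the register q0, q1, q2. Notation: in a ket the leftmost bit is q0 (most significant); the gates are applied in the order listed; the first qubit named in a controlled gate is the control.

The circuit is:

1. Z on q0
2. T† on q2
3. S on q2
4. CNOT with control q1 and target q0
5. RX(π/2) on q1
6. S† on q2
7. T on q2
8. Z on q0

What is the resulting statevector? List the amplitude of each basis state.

After the circuit, the state carries amplitude sqrt(2)/2 on |000>, -sqrt(2)*I/2 on |010>, and 0 on every other basis state.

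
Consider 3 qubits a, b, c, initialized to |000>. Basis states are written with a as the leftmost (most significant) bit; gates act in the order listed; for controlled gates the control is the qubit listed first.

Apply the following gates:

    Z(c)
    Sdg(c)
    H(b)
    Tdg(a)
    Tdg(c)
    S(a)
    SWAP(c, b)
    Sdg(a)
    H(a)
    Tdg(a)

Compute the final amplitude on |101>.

|101> carries amplitude -exp(3*I*pi/4)/2 in the final state.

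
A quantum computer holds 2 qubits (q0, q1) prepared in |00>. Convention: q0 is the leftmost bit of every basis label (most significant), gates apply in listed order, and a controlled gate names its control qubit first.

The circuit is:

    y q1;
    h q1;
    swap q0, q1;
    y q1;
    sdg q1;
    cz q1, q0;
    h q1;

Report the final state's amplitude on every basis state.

After the circuit, the state carries amplitude I/2 on |00>, -I/2 on |01>, I/2 on |10>, -I/2 on |11>.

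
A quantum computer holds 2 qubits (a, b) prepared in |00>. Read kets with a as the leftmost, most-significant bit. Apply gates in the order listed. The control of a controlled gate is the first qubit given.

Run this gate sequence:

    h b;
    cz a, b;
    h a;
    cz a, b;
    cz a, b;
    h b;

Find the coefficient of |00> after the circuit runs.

The final state's coefficient on |00> equals sqrt(2)/2.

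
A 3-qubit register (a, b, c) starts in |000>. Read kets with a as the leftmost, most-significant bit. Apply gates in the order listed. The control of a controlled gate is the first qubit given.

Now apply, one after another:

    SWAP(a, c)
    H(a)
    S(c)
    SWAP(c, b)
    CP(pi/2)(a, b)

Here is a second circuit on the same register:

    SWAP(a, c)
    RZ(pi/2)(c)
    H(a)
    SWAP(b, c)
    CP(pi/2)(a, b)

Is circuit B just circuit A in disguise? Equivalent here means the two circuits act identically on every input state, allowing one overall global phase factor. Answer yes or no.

Yes — the two circuits implement the same unitary up to a global phase.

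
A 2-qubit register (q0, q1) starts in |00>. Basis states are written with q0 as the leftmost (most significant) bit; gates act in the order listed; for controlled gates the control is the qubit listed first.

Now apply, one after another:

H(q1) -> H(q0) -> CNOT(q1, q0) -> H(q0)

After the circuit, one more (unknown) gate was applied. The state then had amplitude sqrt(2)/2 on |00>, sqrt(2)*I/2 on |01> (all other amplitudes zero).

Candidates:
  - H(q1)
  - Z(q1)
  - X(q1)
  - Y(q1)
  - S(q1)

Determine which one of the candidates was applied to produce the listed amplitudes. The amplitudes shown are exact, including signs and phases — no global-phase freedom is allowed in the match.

The applied gate was S(q1).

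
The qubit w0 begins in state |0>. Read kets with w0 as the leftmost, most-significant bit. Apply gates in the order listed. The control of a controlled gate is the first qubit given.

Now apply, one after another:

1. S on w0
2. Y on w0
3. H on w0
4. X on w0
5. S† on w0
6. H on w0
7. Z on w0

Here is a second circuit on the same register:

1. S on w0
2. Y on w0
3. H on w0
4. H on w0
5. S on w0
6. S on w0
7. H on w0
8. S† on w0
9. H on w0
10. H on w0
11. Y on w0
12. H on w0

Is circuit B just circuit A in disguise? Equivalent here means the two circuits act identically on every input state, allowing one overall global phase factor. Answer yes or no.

No, they are not equivalent — no single phase factor reconciles the two unitaries.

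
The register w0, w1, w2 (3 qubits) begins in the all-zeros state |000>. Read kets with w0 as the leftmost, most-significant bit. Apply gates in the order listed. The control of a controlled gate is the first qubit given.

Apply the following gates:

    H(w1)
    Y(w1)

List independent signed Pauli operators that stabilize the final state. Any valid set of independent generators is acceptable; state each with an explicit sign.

The final state is stabilized by the group generated by -IXI, +ZII, +IIZ; other independent generating sets are equally valid.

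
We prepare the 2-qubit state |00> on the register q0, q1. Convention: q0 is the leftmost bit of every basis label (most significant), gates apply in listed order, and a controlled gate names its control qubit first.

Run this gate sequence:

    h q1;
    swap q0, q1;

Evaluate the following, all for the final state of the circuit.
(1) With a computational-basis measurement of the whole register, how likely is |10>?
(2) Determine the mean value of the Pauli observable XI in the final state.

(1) The probability of measuring |10> is 1/2.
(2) The observable XI averages to 1.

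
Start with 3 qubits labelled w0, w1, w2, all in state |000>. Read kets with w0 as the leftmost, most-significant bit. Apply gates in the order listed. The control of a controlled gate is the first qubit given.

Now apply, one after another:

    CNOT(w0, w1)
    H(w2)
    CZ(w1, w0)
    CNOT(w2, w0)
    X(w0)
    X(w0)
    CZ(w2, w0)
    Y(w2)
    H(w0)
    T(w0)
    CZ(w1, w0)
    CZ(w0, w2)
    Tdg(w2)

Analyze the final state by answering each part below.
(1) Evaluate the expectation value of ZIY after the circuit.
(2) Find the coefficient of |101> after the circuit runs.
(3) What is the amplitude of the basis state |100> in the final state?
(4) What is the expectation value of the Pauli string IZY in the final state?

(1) The expectation value of ZIY is 0.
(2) The final state's coefficient on |101> equals -I/2.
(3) The amplitude on |100> is -exp(3*I*pi/4)/2.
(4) In the final state, IZY has expectation -sqrt(2)/2.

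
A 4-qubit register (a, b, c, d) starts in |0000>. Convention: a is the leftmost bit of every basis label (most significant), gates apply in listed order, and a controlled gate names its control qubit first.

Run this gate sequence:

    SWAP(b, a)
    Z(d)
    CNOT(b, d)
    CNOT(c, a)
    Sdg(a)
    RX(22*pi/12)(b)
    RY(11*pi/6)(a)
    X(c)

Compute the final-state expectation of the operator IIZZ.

The observable IIZZ averages to -1.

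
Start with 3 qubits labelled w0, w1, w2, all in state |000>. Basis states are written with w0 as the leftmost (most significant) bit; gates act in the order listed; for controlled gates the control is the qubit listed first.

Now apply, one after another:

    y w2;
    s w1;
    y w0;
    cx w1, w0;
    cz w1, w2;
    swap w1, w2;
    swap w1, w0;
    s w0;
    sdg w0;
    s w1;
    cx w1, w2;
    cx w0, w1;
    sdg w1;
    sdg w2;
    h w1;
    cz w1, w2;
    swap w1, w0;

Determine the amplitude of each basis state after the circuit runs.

The resulting statevector has amplitude -sqrt(2)/2 on |011>, sqrt(2)/2 on |111>, and 0 on every other basis state.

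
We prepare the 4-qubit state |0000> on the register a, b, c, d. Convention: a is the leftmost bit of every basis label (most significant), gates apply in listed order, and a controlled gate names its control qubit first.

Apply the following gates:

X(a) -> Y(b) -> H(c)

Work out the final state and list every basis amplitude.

The final amplitudes are sqrt(2)*I/2 on |1100>, sqrt(2)*I/2 on |1110>, and 0 on every other basis state.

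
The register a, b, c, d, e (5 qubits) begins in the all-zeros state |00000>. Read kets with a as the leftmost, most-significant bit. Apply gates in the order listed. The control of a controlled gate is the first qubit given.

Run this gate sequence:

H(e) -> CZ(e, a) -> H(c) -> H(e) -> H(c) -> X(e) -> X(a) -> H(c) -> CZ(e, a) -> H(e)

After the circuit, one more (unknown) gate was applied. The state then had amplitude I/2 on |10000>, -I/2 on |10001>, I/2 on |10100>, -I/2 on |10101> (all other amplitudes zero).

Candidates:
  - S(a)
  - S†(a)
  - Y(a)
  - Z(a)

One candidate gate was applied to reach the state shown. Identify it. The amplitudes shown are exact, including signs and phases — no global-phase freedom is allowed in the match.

The applied gate was S†(a).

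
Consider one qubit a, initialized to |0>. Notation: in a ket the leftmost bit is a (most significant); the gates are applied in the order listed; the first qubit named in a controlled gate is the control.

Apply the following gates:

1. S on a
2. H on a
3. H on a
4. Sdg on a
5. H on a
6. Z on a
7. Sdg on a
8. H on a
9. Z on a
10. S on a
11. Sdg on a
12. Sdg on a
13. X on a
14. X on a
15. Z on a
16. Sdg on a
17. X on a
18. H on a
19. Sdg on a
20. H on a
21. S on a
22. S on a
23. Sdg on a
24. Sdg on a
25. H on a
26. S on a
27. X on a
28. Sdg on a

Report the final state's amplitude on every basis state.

The resulting statevector has amplitude -sqrt(2)/2 on |0>, sqrt(2)/2 on |1>. Key observation: gates 19-26 undo each other exactly, leaving only the rest of the circuit to track.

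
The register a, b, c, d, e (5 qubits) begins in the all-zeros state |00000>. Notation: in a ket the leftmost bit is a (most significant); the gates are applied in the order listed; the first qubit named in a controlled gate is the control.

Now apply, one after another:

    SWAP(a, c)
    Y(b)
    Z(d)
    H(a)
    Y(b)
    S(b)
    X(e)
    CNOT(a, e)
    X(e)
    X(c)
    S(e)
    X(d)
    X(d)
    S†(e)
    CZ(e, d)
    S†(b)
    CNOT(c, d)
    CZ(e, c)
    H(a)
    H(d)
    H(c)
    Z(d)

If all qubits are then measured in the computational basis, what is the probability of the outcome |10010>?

Outcome |10010> occurs with probability 1/16. Key observation: steps 11-14 multiply out to the identity, so the circuit reduces to the remaining gates.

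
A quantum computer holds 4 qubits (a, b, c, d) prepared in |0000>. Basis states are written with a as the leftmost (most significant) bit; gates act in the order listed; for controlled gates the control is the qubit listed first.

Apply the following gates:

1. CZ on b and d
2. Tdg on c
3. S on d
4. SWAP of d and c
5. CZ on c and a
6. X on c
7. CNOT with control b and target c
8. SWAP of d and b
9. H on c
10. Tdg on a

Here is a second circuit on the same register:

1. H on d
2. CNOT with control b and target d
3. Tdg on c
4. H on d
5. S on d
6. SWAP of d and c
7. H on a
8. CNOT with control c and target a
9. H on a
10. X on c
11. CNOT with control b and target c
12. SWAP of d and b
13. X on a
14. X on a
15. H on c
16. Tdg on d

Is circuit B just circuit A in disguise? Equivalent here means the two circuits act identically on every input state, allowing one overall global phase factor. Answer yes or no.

No — the two circuits implement different unitaries, even allowing a global phase.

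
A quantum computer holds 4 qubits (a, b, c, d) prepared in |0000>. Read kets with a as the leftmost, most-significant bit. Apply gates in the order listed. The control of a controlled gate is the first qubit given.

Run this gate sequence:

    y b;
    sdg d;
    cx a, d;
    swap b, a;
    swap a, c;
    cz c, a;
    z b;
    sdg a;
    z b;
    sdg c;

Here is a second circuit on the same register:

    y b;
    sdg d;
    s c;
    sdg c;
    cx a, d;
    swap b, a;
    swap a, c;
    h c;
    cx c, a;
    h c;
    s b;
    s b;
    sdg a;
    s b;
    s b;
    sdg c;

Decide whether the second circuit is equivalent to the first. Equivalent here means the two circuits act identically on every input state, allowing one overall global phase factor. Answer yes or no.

No, they are not equivalent — no single phase factor reconciles the two unitaries.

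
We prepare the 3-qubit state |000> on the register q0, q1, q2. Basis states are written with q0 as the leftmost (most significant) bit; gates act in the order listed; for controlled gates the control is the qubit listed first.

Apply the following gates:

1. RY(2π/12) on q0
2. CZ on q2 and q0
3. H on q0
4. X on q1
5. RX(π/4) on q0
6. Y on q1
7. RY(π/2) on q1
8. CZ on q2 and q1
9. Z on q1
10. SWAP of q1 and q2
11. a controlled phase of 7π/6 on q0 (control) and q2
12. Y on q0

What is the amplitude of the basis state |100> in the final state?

|100> carries amplitude sqrt(6*sqrt(2) + 12)/8 - I*sqrt(4 - 2*sqrt(2))/8 in the final state.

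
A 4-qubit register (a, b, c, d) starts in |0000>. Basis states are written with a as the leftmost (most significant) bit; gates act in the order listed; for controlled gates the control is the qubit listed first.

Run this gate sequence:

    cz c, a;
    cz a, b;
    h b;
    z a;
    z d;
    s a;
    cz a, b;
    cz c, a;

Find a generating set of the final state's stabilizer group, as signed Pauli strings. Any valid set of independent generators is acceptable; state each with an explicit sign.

The final state is stabilized by the group generated by +IXII, +ZIII, +IIZI, +IIIZ; other independent generating sets are equally valid.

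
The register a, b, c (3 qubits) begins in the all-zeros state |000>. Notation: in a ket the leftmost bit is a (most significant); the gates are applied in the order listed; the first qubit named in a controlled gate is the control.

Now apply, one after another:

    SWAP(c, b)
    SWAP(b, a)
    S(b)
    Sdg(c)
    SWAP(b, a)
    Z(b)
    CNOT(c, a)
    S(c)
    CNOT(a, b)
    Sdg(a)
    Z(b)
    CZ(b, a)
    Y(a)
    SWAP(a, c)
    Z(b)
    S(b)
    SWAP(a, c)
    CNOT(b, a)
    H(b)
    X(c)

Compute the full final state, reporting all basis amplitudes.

After the circuit, the state carries amplitude sqrt(2)*I/2 on |101>, sqrt(2)*I/2 on |111>, and 0 on every other basis state.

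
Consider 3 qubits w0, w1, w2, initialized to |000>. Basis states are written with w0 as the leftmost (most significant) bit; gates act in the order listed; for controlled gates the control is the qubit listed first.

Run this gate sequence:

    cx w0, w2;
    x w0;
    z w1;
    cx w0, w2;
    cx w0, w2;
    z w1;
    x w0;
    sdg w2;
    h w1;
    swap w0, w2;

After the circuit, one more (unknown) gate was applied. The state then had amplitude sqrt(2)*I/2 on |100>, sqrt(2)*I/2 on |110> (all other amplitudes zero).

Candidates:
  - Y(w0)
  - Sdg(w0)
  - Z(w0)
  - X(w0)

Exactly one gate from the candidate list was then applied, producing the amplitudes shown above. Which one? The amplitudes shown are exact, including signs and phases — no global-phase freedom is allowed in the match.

The applied gate was Y(w0). Key observation: steps 2-7 multiply out to the identity, so the circuit reduces to the remaining gates.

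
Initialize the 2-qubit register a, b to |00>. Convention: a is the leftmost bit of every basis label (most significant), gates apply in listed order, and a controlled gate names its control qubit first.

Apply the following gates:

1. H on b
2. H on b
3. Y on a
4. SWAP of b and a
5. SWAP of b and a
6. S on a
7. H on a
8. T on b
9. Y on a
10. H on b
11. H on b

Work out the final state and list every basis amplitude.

The final amplitudes are -sqrt(2)*I/2 on |00>, 0 on |01>, -sqrt(2)*I/2 on |10>, 0 on |11>.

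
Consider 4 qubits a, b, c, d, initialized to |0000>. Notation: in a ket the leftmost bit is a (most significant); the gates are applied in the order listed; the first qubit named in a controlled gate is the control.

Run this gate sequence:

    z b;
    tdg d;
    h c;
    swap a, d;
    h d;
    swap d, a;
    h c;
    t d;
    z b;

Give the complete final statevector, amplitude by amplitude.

The final amplitudes are sqrt(2)/2 on |0000>, sqrt(2)/2 on |1000>, and 0 on every other basis state.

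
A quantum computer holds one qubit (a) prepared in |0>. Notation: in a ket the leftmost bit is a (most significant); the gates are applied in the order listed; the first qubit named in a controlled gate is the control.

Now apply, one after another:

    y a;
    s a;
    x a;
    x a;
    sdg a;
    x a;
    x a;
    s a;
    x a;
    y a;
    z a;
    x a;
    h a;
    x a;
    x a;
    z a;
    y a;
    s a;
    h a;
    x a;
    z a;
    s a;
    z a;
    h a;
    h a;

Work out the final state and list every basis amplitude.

The resulting statevector has amplitude -1/2 + I/2 on |0>, 1/2 - I/2 on |1>. Key observation: the block from step 4 through step 9 cancels to the identity and can be dropped.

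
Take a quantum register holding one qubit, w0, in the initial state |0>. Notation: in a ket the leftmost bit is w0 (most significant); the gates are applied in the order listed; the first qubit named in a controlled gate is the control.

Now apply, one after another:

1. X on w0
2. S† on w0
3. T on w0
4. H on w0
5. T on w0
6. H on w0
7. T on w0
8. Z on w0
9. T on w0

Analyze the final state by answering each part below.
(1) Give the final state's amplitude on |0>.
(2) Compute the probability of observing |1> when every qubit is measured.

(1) The final state's coefficient on |0> equals -1/2 - exp(3*I*pi/4)/2.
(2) The probability of measuring |1> is sqrt(2)/4 + 1/2.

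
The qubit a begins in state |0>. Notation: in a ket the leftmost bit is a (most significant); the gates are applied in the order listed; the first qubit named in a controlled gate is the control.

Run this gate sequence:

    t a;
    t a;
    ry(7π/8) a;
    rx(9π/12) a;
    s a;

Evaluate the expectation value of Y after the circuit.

The observable Y averages to sqrt(2 - sqrt(2))/2.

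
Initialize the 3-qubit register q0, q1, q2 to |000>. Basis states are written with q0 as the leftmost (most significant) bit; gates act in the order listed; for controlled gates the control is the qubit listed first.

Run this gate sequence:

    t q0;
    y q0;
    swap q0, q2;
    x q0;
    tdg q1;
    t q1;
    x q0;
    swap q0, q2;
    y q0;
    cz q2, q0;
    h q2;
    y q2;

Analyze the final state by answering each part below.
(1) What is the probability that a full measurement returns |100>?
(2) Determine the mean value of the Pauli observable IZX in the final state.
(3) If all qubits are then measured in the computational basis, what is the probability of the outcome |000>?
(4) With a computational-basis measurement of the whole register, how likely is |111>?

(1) The probability of measuring |100> is 0. Key observation: gates 2-9 undo each other exactly, leaving only the rest of the circuit to track.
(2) The expectation value of IZX is -1.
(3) Outcome |000> occurs with probability 1/2.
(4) A full measurement returns |111> with probability 0.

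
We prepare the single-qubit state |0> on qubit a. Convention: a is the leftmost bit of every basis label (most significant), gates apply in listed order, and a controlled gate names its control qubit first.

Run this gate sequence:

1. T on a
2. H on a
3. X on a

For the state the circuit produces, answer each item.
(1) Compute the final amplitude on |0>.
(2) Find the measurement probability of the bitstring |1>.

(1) The amplitude on |0> is sqrt(2)/2.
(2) Outcome |1> occurs with probability 1/2.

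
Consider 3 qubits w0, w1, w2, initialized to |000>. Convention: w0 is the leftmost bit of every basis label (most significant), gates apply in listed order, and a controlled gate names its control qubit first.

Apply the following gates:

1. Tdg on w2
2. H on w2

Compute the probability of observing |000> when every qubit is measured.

Outcome |000> occurs with probability 1/2.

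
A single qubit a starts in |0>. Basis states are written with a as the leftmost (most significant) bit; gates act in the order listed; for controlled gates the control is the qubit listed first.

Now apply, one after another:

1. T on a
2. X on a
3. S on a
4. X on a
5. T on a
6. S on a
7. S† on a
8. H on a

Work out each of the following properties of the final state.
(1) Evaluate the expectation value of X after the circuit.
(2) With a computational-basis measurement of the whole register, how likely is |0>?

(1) The expectation value of X is 1.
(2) Outcome |0> occurs with probability 1/2.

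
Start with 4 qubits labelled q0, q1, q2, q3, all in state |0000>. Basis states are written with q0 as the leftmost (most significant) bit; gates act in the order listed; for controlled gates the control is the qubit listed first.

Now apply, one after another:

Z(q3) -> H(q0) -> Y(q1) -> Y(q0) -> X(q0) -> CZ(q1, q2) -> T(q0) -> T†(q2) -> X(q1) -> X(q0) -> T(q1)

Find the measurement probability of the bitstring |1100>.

The probability of measuring |1100> is 0.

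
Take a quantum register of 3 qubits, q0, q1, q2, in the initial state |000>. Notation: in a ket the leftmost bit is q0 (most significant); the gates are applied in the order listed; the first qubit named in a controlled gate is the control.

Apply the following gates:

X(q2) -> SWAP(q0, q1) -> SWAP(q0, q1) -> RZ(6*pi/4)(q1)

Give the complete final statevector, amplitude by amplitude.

The resulting statevector has amplitude exp(-3*I*pi/4) on |001>, and 0 on every other basis state. Key observation: gates 2-3 undo each other exactly, leaving only the rest of the circuit to track.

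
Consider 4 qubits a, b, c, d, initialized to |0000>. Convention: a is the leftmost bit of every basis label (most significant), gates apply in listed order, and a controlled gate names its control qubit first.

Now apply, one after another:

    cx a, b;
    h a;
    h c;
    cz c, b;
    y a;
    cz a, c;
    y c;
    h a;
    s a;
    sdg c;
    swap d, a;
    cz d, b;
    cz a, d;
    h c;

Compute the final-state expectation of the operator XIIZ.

The expectation value of XIIZ is 0.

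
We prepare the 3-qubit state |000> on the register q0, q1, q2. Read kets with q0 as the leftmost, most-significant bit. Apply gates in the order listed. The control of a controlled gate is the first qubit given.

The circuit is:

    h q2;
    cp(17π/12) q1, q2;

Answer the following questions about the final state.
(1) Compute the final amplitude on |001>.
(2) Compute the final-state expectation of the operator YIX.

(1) |001> carries amplitude sqrt(2)/2 in the final state.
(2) The observable YIX averages to 0.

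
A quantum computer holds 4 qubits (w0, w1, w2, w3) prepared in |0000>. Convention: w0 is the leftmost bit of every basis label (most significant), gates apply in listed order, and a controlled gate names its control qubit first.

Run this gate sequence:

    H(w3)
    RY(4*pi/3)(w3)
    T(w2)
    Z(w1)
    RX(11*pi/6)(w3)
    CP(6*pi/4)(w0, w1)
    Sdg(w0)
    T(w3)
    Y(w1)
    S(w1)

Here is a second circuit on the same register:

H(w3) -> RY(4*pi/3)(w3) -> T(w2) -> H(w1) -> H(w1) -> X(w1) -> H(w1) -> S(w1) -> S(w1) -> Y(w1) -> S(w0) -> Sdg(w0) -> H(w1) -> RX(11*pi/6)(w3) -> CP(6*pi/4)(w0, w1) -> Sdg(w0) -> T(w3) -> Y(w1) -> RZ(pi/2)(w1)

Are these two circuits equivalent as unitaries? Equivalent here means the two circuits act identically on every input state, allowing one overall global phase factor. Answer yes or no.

No: there is an input state on which the two circuits produce genuinely different outputs (not merely differing by a phase).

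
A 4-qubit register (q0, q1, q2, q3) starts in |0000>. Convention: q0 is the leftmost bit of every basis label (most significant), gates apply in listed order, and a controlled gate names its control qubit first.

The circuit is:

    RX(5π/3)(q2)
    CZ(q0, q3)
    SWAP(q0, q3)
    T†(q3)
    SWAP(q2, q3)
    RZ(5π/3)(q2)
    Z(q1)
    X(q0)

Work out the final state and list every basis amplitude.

After the circuit, the state carries amplitude sqrt(3)*exp(I*pi/6)/2 on |1000>, exp(2*I*pi/3)/2 on |1001>, and 0 on every other basis state.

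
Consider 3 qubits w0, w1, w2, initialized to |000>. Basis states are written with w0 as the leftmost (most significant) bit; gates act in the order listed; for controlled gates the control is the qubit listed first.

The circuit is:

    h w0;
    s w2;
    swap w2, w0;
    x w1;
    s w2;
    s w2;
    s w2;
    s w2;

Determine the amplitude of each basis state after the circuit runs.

The resulting statevector has amplitude sqrt(2)/2 on |010>, sqrt(2)/2 on |011>, and 0 on every other basis state. Key observation: the block from step 5 through step 8 cancels to the identity and can be dropped.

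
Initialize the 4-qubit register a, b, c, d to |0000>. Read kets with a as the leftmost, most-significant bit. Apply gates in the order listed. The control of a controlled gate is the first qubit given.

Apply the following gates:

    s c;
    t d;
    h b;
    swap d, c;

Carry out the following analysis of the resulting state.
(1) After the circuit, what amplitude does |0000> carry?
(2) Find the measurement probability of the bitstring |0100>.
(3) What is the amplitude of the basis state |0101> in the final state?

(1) |0000> carries amplitude sqrt(2)/2 in the final state.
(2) Outcome |0100> occurs with probability 1/2.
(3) The final state's coefficient on |0101> equals 0.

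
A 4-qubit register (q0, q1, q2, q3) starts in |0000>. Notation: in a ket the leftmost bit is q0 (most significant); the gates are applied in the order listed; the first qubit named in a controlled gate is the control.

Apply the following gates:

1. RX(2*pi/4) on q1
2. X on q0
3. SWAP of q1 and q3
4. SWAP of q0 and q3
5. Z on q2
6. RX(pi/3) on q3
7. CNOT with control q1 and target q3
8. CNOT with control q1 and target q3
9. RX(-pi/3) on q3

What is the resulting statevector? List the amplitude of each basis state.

The resulting statevector has amplitude sqrt(2)/2 on |0001>, -sqrt(2)*I/2 on |1001>, and 0 on every other basis state. Key observation: steps 6-9 multiply out to the identity, so the circuit reduces to the remaining gates.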